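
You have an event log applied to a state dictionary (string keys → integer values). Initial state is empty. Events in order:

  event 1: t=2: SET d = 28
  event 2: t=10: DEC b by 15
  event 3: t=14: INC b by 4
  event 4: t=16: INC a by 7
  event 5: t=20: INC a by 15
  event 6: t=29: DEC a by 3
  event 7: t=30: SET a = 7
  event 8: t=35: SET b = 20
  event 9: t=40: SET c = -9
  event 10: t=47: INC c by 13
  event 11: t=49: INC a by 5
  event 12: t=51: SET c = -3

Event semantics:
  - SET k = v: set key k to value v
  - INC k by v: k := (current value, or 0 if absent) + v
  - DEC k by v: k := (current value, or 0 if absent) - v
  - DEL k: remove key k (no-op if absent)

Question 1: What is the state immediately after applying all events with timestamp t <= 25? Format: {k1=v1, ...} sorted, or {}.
Apply events with t <= 25 (5 events):
  after event 1 (t=2: SET d = 28): {d=28}
  after event 2 (t=10: DEC b by 15): {b=-15, d=28}
  after event 3 (t=14: INC b by 4): {b=-11, d=28}
  after event 4 (t=16: INC a by 7): {a=7, b=-11, d=28}
  after event 5 (t=20: INC a by 15): {a=22, b=-11, d=28}

Answer: {a=22, b=-11, d=28}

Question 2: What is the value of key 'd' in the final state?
Track key 'd' through all 12 events:
  event 1 (t=2: SET d = 28): d (absent) -> 28
  event 2 (t=10: DEC b by 15): d unchanged
  event 3 (t=14: INC b by 4): d unchanged
  event 4 (t=16: INC a by 7): d unchanged
  event 5 (t=20: INC a by 15): d unchanged
  event 6 (t=29: DEC a by 3): d unchanged
  event 7 (t=30: SET a = 7): d unchanged
  event 8 (t=35: SET b = 20): d unchanged
  event 9 (t=40: SET c = -9): d unchanged
  event 10 (t=47: INC c by 13): d unchanged
  event 11 (t=49: INC a by 5): d unchanged
  event 12 (t=51: SET c = -3): d unchanged
Final: d = 28

Answer: 28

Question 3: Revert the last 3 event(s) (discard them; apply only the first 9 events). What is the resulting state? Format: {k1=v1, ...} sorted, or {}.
Keep first 9 events (discard last 3):
  after event 1 (t=2: SET d = 28): {d=28}
  after event 2 (t=10: DEC b by 15): {b=-15, d=28}
  after event 3 (t=14: INC b by 4): {b=-11, d=28}
  after event 4 (t=16: INC a by 7): {a=7, b=-11, d=28}
  after event 5 (t=20: INC a by 15): {a=22, b=-11, d=28}
  after event 6 (t=29: DEC a by 3): {a=19, b=-11, d=28}
  after event 7 (t=30: SET a = 7): {a=7, b=-11, d=28}
  after event 8 (t=35: SET b = 20): {a=7, b=20, d=28}
  after event 9 (t=40: SET c = -9): {a=7, b=20, c=-9, d=28}

Answer: {a=7, b=20, c=-9, d=28}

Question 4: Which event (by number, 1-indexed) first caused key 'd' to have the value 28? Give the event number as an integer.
Answer: 1

Derivation:
Looking for first event where d becomes 28:
  event 1: d (absent) -> 28  <-- first match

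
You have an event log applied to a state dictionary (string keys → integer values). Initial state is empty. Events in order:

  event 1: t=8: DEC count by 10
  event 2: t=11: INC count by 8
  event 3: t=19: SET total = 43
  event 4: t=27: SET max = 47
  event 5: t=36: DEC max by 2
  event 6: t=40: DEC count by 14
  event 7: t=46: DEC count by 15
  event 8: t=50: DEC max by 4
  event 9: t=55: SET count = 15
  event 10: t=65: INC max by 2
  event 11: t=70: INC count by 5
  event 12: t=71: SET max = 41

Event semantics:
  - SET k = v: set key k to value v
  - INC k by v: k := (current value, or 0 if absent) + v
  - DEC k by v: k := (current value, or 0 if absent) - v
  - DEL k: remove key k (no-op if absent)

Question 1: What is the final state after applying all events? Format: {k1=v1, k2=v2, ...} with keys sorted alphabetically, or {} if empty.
Answer: {count=20, max=41, total=43}

Derivation:
  after event 1 (t=8: DEC count by 10): {count=-10}
  after event 2 (t=11: INC count by 8): {count=-2}
  after event 3 (t=19: SET total = 43): {count=-2, total=43}
  after event 4 (t=27: SET max = 47): {count=-2, max=47, total=43}
  after event 5 (t=36: DEC max by 2): {count=-2, max=45, total=43}
  after event 6 (t=40: DEC count by 14): {count=-16, max=45, total=43}
  after event 7 (t=46: DEC count by 15): {count=-31, max=45, total=43}
  after event 8 (t=50: DEC max by 4): {count=-31, max=41, total=43}
  after event 9 (t=55: SET count = 15): {count=15, max=41, total=43}
  after event 10 (t=65: INC max by 2): {count=15, max=43, total=43}
  after event 11 (t=70: INC count by 5): {count=20, max=43, total=43}
  after event 12 (t=71: SET max = 41): {count=20, max=41, total=43}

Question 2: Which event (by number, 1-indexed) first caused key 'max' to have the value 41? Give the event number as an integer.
Answer: 8

Derivation:
Looking for first event where max becomes 41:
  event 4: max = 47
  event 5: max = 45
  event 6: max = 45
  event 7: max = 45
  event 8: max 45 -> 41  <-- first match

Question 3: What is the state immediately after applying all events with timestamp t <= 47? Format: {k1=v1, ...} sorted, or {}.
Apply events with t <= 47 (7 events):
  after event 1 (t=8: DEC count by 10): {count=-10}
  after event 2 (t=11: INC count by 8): {count=-2}
  after event 3 (t=19: SET total = 43): {count=-2, total=43}
  after event 4 (t=27: SET max = 47): {count=-2, max=47, total=43}
  after event 5 (t=36: DEC max by 2): {count=-2, max=45, total=43}
  after event 6 (t=40: DEC count by 14): {count=-16, max=45, total=43}
  after event 7 (t=46: DEC count by 15): {count=-31, max=45, total=43}

Answer: {count=-31, max=45, total=43}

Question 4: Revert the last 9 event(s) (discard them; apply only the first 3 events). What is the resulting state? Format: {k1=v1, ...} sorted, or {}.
Answer: {count=-2, total=43}

Derivation:
Keep first 3 events (discard last 9):
  after event 1 (t=8: DEC count by 10): {count=-10}
  after event 2 (t=11: INC count by 8): {count=-2}
  after event 3 (t=19: SET total = 43): {count=-2, total=43}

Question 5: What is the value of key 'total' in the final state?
Answer: 43

Derivation:
Track key 'total' through all 12 events:
  event 1 (t=8: DEC count by 10): total unchanged
  event 2 (t=11: INC count by 8): total unchanged
  event 3 (t=19: SET total = 43): total (absent) -> 43
  event 4 (t=27: SET max = 47): total unchanged
  event 5 (t=36: DEC max by 2): total unchanged
  event 6 (t=40: DEC count by 14): total unchanged
  event 7 (t=46: DEC count by 15): total unchanged
  event 8 (t=50: DEC max by 4): total unchanged
  event 9 (t=55: SET count = 15): total unchanged
  event 10 (t=65: INC max by 2): total unchanged
  event 11 (t=70: INC count by 5): total unchanged
  event 12 (t=71: SET max = 41): total unchanged
Final: total = 43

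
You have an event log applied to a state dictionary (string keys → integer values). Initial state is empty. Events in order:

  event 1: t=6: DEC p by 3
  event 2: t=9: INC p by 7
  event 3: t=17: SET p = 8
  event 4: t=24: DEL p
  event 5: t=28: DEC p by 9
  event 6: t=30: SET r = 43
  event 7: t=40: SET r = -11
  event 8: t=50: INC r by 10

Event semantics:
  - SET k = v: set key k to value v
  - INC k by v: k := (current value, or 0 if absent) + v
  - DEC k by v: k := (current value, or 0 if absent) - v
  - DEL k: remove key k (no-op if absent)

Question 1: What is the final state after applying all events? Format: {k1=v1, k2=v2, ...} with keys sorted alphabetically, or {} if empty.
Answer: {p=-9, r=-1}

Derivation:
  after event 1 (t=6: DEC p by 3): {p=-3}
  after event 2 (t=9: INC p by 7): {p=4}
  after event 3 (t=17: SET p = 8): {p=8}
  after event 4 (t=24: DEL p): {}
  after event 5 (t=28: DEC p by 9): {p=-9}
  after event 6 (t=30: SET r = 43): {p=-9, r=43}
  after event 7 (t=40: SET r = -11): {p=-9, r=-11}
  after event 8 (t=50: INC r by 10): {p=-9, r=-1}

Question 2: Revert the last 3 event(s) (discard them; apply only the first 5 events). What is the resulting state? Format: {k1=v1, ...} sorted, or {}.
Answer: {p=-9}

Derivation:
Keep first 5 events (discard last 3):
  after event 1 (t=6: DEC p by 3): {p=-3}
  after event 2 (t=9: INC p by 7): {p=4}
  after event 3 (t=17: SET p = 8): {p=8}
  after event 4 (t=24: DEL p): {}
  after event 5 (t=28: DEC p by 9): {p=-9}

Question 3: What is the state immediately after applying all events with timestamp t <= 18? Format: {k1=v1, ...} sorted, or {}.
Answer: {p=8}

Derivation:
Apply events with t <= 18 (3 events):
  after event 1 (t=6: DEC p by 3): {p=-3}
  after event 2 (t=9: INC p by 7): {p=4}
  after event 3 (t=17: SET p = 8): {p=8}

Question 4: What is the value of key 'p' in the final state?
Track key 'p' through all 8 events:
  event 1 (t=6: DEC p by 3): p (absent) -> -3
  event 2 (t=9: INC p by 7): p -3 -> 4
  event 3 (t=17: SET p = 8): p 4 -> 8
  event 4 (t=24: DEL p): p 8 -> (absent)
  event 5 (t=28: DEC p by 9): p (absent) -> -9
  event 6 (t=30: SET r = 43): p unchanged
  event 7 (t=40: SET r = -11): p unchanged
  event 8 (t=50: INC r by 10): p unchanged
Final: p = -9

Answer: -9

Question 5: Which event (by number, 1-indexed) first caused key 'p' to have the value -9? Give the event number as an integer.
Answer: 5

Derivation:
Looking for first event where p becomes -9:
  event 1: p = -3
  event 2: p = 4
  event 3: p = 8
  event 4: p = (absent)
  event 5: p (absent) -> -9  <-- first match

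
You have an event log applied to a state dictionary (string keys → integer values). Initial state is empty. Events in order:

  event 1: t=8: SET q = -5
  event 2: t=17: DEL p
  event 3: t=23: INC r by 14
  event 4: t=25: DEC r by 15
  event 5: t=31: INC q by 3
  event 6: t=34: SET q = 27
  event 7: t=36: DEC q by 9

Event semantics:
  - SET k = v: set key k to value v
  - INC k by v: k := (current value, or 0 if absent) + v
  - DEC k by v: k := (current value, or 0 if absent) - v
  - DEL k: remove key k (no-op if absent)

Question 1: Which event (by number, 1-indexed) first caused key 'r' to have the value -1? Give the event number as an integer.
Looking for first event where r becomes -1:
  event 3: r = 14
  event 4: r 14 -> -1  <-- first match

Answer: 4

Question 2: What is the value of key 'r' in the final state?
Track key 'r' through all 7 events:
  event 1 (t=8: SET q = -5): r unchanged
  event 2 (t=17: DEL p): r unchanged
  event 3 (t=23: INC r by 14): r (absent) -> 14
  event 4 (t=25: DEC r by 15): r 14 -> -1
  event 5 (t=31: INC q by 3): r unchanged
  event 6 (t=34: SET q = 27): r unchanged
  event 7 (t=36: DEC q by 9): r unchanged
Final: r = -1

Answer: -1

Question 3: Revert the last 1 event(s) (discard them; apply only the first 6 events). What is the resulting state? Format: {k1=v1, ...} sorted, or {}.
Answer: {q=27, r=-1}

Derivation:
Keep first 6 events (discard last 1):
  after event 1 (t=8: SET q = -5): {q=-5}
  after event 2 (t=17: DEL p): {q=-5}
  after event 3 (t=23: INC r by 14): {q=-5, r=14}
  after event 4 (t=25: DEC r by 15): {q=-5, r=-1}
  after event 5 (t=31: INC q by 3): {q=-2, r=-1}
  after event 6 (t=34: SET q = 27): {q=27, r=-1}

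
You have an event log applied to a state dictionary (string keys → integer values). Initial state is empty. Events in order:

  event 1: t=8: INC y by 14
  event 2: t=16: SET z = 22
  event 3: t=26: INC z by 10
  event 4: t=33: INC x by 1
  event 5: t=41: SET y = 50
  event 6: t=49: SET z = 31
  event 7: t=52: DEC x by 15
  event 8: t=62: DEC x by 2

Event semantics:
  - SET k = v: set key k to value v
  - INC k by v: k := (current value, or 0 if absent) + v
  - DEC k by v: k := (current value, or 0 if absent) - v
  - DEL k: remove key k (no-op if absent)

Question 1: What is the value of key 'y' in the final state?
Answer: 50

Derivation:
Track key 'y' through all 8 events:
  event 1 (t=8: INC y by 14): y (absent) -> 14
  event 2 (t=16: SET z = 22): y unchanged
  event 3 (t=26: INC z by 10): y unchanged
  event 4 (t=33: INC x by 1): y unchanged
  event 5 (t=41: SET y = 50): y 14 -> 50
  event 6 (t=49: SET z = 31): y unchanged
  event 7 (t=52: DEC x by 15): y unchanged
  event 8 (t=62: DEC x by 2): y unchanged
Final: y = 50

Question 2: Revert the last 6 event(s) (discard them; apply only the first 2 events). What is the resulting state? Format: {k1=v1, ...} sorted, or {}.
Answer: {y=14, z=22}

Derivation:
Keep first 2 events (discard last 6):
  after event 1 (t=8: INC y by 14): {y=14}
  after event 2 (t=16: SET z = 22): {y=14, z=22}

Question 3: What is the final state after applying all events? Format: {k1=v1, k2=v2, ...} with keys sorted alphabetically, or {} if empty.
  after event 1 (t=8: INC y by 14): {y=14}
  after event 2 (t=16: SET z = 22): {y=14, z=22}
  after event 3 (t=26: INC z by 10): {y=14, z=32}
  after event 4 (t=33: INC x by 1): {x=1, y=14, z=32}
  after event 5 (t=41: SET y = 50): {x=1, y=50, z=32}
  after event 6 (t=49: SET z = 31): {x=1, y=50, z=31}
  after event 7 (t=52: DEC x by 15): {x=-14, y=50, z=31}
  after event 8 (t=62: DEC x by 2): {x=-16, y=50, z=31}

Answer: {x=-16, y=50, z=31}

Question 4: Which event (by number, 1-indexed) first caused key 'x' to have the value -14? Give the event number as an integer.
Answer: 7

Derivation:
Looking for first event where x becomes -14:
  event 4: x = 1
  event 5: x = 1
  event 6: x = 1
  event 7: x 1 -> -14  <-- first match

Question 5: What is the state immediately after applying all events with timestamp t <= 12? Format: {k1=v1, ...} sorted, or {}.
Apply events with t <= 12 (1 events):
  after event 1 (t=8: INC y by 14): {y=14}

Answer: {y=14}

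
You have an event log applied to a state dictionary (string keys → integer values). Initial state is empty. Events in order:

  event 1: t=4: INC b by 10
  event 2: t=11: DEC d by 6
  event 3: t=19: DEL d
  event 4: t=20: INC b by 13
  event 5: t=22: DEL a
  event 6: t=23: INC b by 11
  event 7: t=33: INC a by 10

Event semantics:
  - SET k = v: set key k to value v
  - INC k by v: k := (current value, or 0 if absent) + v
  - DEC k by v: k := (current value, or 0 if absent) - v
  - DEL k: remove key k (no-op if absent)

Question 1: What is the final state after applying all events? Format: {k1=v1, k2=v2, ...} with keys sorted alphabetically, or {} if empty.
Answer: {a=10, b=34}

Derivation:
  after event 1 (t=4: INC b by 10): {b=10}
  after event 2 (t=11: DEC d by 6): {b=10, d=-6}
  after event 3 (t=19: DEL d): {b=10}
  after event 4 (t=20: INC b by 13): {b=23}
  after event 5 (t=22: DEL a): {b=23}
  after event 6 (t=23: INC b by 11): {b=34}
  after event 7 (t=33: INC a by 10): {a=10, b=34}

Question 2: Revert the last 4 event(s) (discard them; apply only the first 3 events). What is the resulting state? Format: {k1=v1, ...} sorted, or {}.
Keep first 3 events (discard last 4):
  after event 1 (t=4: INC b by 10): {b=10}
  after event 2 (t=11: DEC d by 6): {b=10, d=-6}
  after event 3 (t=19: DEL d): {b=10}

Answer: {b=10}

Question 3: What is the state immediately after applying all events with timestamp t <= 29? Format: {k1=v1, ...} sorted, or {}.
Answer: {b=34}

Derivation:
Apply events with t <= 29 (6 events):
  after event 1 (t=4: INC b by 10): {b=10}
  after event 2 (t=11: DEC d by 6): {b=10, d=-6}
  after event 3 (t=19: DEL d): {b=10}
  after event 4 (t=20: INC b by 13): {b=23}
  after event 5 (t=22: DEL a): {b=23}
  after event 6 (t=23: INC b by 11): {b=34}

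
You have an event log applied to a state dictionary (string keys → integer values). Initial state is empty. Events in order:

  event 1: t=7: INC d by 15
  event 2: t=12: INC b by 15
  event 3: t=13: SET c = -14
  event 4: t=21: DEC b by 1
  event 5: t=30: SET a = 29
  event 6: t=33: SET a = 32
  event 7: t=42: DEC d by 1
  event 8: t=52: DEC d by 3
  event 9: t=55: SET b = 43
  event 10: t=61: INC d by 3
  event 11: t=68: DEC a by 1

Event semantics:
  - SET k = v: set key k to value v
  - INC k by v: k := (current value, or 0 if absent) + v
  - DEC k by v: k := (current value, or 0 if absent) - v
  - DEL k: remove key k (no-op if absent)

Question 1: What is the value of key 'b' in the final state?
Track key 'b' through all 11 events:
  event 1 (t=7: INC d by 15): b unchanged
  event 2 (t=12: INC b by 15): b (absent) -> 15
  event 3 (t=13: SET c = -14): b unchanged
  event 4 (t=21: DEC b by 1): b 15 -> 14
  event 5 (t=30: SET a = 29): b unchanged
  event 6 (t=33: SET a = 32): b unchanged
  event 7 (t=42: DEC d by 1): b unchanged
  event 8 (t=52: DEC d by 3): b unchanged
  event 9 (t=55: SET b = 43): b 14 -> 43
  event 10 (t=61: INC d by 3): b unchanged
  event 11 (t=68: DEC a by 1): b unchanged
Final: b = 43

Answer: 43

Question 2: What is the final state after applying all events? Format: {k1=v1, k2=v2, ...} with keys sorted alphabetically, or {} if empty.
  after event 1 (t=7: INC d by 15): {d=15}
  after event 2 (t=12: INC b by 15): {b=15, d=15}
  after event 3 (t=13: SET c = -14): {b=15, c=-14, d=15}
  after event 4 (t=21: DEC b by 1): {b=14, c=-14, d=15}
  after event 5 (t=30: SET a = 29): {a=29, b=14, c=-14, d=15}
  after event 6 (t=33: SET a = 32): {a=32, b=14, c=-14, d=15}
  after event 7 (t=42: DEC d by 1): {a=32, b=14, c=-14, d=14}
  after event 8 (t=52: DEC d by 3): {a=32, b=14, c=-14, d=11}
  after event 9 (t=55: SET b = 43): {a=32, b=43, c=-14, d=11}
  after event 10 (t=61: INC d by 3): {a=32, b=43, c=-14, d=14}
  after event 11 (t=68: DEC a by 1): {a=31, b=43, c=-14, d=14}

Answer: {a=31, b=43, c=-14, d=14}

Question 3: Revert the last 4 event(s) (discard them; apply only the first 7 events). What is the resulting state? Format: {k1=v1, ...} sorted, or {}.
Answer: {a=32, b=14, c=-14, d=14}

Derivation:
Keep first 7 events (discard last 4):
  after event 1 (t=7: INC d by 15): {d=15}
  after event 2 (t=12: INC b by 15): {b=15, d=15}
  after event 3 (t=13: SET c = -14): {b=15, c=-14, d=15}
  after event 4 (t=21: DEC b by 1): {b=14, c=-14, d=15}
  after event 5 (t=30: SET a = 29): {a=29, b=14, c=-14, d=15}
  after event 6 (t=33: SET a = 32): {a=32, b=14, c=-14, d=15}
  after event 7 (t=42: DEC d by 1): {a=32, b=14, c=-14, d=14}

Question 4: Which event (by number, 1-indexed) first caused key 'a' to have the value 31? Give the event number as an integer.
Looking for first event where a becomes 31:
  event 5: a = 29
  event 6: a = 32
  event 7: a = 32
  event 8: a = 32
  event 9: a = 32
  event 10: a = 32
  event 11: a 32 -> 31  <-- first match

Answer: 11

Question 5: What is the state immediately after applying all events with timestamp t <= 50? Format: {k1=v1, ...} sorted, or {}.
Answer: {a=32, b=14, c=-14, d=14}

Derivation:
Apply events with t <= 50 (7 events):
  after event 1 (t=7: INC d by 15): {d=15}
  after event 2 (t=12: INC b by 15): {b=15, d=15}
  after event 3 (t=13: SET c = -14): {b=15, c=-14, d=15}
  after event 4 (t=21: DEC b by 1): {b=14, c=-14, d=15}
  after event 5 (t=30: SET a = 29): {a=29, b=14, c=-14, d=15}
  after event 6 (t=33: SET a = 32): {a=32, b=14, c=-14, d=15}
  after event 7 (t=42: DEC d by 1): {a=32, b=14, c=-14, d=14}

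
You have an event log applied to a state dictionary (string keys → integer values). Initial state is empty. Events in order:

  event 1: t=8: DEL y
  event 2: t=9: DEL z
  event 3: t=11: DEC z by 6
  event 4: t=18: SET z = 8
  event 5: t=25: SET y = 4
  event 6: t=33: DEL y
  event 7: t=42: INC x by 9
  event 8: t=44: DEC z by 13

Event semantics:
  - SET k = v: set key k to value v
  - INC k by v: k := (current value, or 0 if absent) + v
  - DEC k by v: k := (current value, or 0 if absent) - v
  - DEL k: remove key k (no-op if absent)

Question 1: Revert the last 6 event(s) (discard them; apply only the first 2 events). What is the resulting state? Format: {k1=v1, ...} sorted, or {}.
Answer: {}

Derivation:
Keep first 2 events (discard last 6):
  after event 1 (t=8: DEL y): {}
  after event 2 (t=9: DEL z): {}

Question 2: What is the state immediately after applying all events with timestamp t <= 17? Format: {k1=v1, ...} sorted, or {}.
Answer: {z=-6}

Derivation:
Apply events with t <= 17 (3 events):
  after event 1 (t=8: DEL y): {}
  after event 2 (t=9: DEL z): {}
  after event 3 (t=11: DEC z by 6): {z=-6}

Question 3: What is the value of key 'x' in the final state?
Track key 'x' through all 8 events:
  event 1 (t=8: DEL y): x unchanged
  event 2 (t=9: DEL z): x unchanged
  event 3 (t=11: DEC z by 6): x unchanged
  event 4 (t=18: SET z = 8): x unchanged
  event 5 (t=25: SET y = 4): x unchanged
  event 6 (t=33: DEL y): x unchanged
  event 7 (t=42: INC x by 9): x (absent) -> 9
  event 8 (t=44: DEC z by 13): x unchanged
Final: x = 9

Answer: 9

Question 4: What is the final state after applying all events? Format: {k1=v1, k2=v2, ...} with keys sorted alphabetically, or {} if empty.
  after event 1 (t=8: DEL y): {}
  after event 2 (t=9: DEL z): {}
  after event 3 (t=11: DEC z by 6): {z=-6}
  after event 4 (t=18: SET z = 8): {z=8}
  after event 5 (t=25: SET y = 4): {y=4, z=8}
  after event 6 (t=33: DEL y): {z=8}
  after event 7 (t=42: INC x by 9): {x=9, z=8}
  after event 8 (t=44: DEC z by 13): {x=9, z=-5}

Answer: {x=9, z=-5}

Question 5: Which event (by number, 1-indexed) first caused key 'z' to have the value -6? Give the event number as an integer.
Answer: 3

Derivation:
Looking for first event where z becomes -6:
  event 3: z (absent) -> -6  <-- first match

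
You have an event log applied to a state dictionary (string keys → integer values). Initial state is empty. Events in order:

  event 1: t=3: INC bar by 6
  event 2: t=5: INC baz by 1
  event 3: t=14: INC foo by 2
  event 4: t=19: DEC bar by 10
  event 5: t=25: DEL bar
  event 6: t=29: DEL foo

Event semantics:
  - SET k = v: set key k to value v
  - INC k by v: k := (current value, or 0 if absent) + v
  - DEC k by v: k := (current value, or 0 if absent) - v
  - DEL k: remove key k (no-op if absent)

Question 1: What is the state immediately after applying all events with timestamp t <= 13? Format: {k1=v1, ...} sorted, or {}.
Answer: {bar=6, baz=1}

Derivation:
Apply events with t <= 13 (2 events):
  after event 1 (t=3: INC bar by 6): {bar=6}
  after event 2 (t=5: INC baz by 1): {bar=6, baz=1}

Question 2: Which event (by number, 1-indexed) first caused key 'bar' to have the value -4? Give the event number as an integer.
Answer: 4

Derivation:
Looking for first event where bar becomes -4:
  event 1: bar = 6
  event 2: bar = 6
  event 3: bar = 6
  event 4: bar 6 -> -4  <-- first match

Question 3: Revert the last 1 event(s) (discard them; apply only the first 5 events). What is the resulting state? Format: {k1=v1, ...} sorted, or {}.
Keep first 5 events (discard last 1):
  after event 1 (t=3: INC bar by 6): {bar=6}
  after event 2 (t=5: INC baz by 1): {bar=6, baz=1}
  after event 3 (t=14: INC foo by 2): {bar=6, baz=1, foo=2}
  after event 4 (t=19: DEC bar by 10): {bar=-4, baz=1, foo=2}
  after event 5 (t=25: DEL bar): {baz=1, foo=2}

Answer: {baz=1, foo=2}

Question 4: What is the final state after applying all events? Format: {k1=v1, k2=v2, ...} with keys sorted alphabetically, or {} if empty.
Answer: {baz=1}

Derivation:
  after event 1 (t=3: INC bar by 6): {bar=6}
  after event 2 (t=5: INC baz by 1): {bar=6, baz=1}
  after event 3 (t=14: INC foo by 2): {bar=6, baz=1, foo=2}
  after event 4 (t=19: DEC bar by 10): {bar=-4, baz=1, foo=2}
  after event 5 (t=25: DEL bar): {baz=1, foo=2}
  after event 6 (t=29: DEL foo): {baz=1}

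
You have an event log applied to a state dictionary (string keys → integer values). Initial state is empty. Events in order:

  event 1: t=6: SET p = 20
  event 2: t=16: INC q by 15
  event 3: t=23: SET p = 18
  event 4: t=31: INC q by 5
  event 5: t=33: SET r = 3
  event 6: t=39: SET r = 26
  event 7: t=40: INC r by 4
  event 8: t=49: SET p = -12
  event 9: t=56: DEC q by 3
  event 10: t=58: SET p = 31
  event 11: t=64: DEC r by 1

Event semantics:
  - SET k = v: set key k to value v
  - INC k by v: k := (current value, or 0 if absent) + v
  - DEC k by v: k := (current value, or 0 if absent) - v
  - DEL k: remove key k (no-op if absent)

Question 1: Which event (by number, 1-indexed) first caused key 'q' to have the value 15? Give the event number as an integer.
Answer: 2

Derivation:
Looking for first event where q becomes 15:
  event 2: q (absent) -> 15  <-- first match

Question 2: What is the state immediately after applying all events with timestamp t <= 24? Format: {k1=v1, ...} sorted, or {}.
Answer: {p=18, q=15}

Derivation:
Apply events with t <= 24 (3 events):
  after event 1 (t=6: SET p = 20): {p=20}
  after event 2 (t=16: INC q by 15): {p=20, q=15}
  after event 3 (t=23: SET p = 18): {p=18, q=15}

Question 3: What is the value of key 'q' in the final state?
Track key 'q' through all 11 events:
  event 1 (t=6: SET p = 20): q unchanged
  event 2 (t=16: INC q by 15): q (absent) -> 15
  event 3 (t=23: SET p = 18): q unchanged
  event 4 (t=31: INC q by 5): q 15 -> 20
  event 5 (t=33: SET r = 3): q unchanged
  event 6 (t=39: SET r = 26): q unchanged
  event 7 (t=40: INC r by 4): q unchanged
  event 8 (t=49: SET p = -12): q unchanged
  event 9 (t=56: DEC q by 3): q 20 -> 17
  event 10 (t=58: SET p = 31): q unchanged
  event 11 (t=64: DEC r by 1): q unchanged
Final: q = 17

Answer: 17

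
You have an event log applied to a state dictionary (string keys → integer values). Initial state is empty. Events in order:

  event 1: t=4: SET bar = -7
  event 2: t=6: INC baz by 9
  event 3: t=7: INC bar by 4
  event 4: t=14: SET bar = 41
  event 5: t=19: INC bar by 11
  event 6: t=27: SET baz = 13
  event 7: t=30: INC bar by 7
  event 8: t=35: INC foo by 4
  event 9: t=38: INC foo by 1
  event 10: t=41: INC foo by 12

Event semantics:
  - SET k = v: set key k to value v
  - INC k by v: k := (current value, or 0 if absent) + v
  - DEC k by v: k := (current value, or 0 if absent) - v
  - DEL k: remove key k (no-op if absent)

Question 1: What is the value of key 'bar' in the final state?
Track key 'bar' through all 10 events:
  event 1 (t=4: SET bar = -7): bar (absent) -> -7
  event 2 (t=6: INC baz by 9): bar unchanged
  event 3 (t=7: INC bar by 4): bar -7 -> -3
  event 4 (t=14: SET bar = 41): bar -3 -> 41
  event 5 (t=19: INC bar by 11): bar 41 -> 52
  event 6 (t=27: SET baz = 13): bar unchanged
  event 7 (t=30: INC bar by 7): bar 52 -> 59
  event 8 (t=35: INC foo by 4): bar unchanged
  event 9 (t=38: INC foo by 1): bar unchanged
  event 10 (t=41: INC foo by 12): bar unchanged
Final: bar = 59

Answer: 59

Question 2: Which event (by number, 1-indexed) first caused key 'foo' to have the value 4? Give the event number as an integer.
Looking for first event where foo becomes 4:
  event 8: foo (absent) -> 4  <-- first match

Answer: 8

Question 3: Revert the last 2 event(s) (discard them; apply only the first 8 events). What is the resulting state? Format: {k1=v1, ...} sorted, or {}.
Answer: {bar=59, baz=13, foo=4}

Derivation:
Keep first 8 events (discard last 2):
  after event 1 (t=4: SET bar = -7): {bar=-7}
  after event 2 (t=6: INC baz by 9): {bar=-7, baz=9}
  after event 3 (t=7: INC bar by 4): {bar=-3, baz=9}
  after event 4 (t=14: SET bar = 41): {bar=41, baz=9}
  after event 5 (t=19: INC bar by 11): {bar=52, baz=9}
  after event 6 (t=27: SET baz = 13): {bar=52, baz=13}
  after event 7 (t=30: INC bar by 7): {bar=59, baz=13}
  after event 8 (t=35: INC foo by 4): {bar=59, baz=13, foo=4}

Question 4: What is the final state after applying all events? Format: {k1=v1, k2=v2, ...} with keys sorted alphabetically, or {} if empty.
  after event 1 (t=4: SET bar = -7): {bar=-7}
  after event 2 (t=6: INC baz by 9): {bar=-7, baz=9}
  after event 3 (t=7: INC bar by 4): {bar=-3, baz=9}
  after event 4 (t=14: SET bar = 41): {bar=41, baz=9}
  after event 5 (t=19: INC bar by 11): {bar=52, baz=9}
  after event 6 (t=27: SET baz = 13): {bar=52, baz=13}
  after event 7 (t=30: INC bar by 7): {bar=59, baz=13}
  after event 8 (t=35: INC foo by 4): {bar=59, baz=13, foo=4}
  after event 9 (t=38: INC foo by 1): {bar=59, baz=13, foo=5}
  after event 10 (t=41: INC foo by 12): {bar=59, baz=13, foo=17}

Answer: {bar=59, baz=13, foo=17}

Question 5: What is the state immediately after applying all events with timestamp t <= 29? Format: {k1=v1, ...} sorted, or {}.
Answer: {bar=52, baz=13}

Derivation:
Apply events with t <= 29 (6 events):
  after event 1 (t=4: SET bar = -7): {bar=-7}
  after event 2 (t=6: INC baz by 9): {bar=-7, baz=9}
  after event 3 (t=7: INC bar by 4): {bar=-3, baz=9}
  after event 4 (t=14: SET bar = 41): {bar=41, baz=9}
  after event 5 (t=19: INC bar by 11): {bar=52, baz=9}
  after event 6 (t=27: SET baz = 13): {bar=52, baz=13}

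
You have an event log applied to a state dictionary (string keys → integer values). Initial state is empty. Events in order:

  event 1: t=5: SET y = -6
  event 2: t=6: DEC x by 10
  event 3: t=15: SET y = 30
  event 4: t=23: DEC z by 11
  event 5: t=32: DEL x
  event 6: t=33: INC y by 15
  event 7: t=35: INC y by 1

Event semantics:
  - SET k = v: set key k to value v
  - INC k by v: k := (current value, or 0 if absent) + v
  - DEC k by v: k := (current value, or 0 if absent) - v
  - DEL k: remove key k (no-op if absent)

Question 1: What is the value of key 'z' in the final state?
Track key 'z' through all 7 events:
  event 1 (t=5: SET y = -6): z unchanged
  event 2 (t=6: DEC x by 10): z unchanged
  event 3 (t=15: SET y = 30): z unchanged
  event 4 (t=23: DEC z by 11): z (absent) -> -11
  event 5 (t=32: DEL x): z unchanged
  event 6 (t=33: INC y by 15): z unchanged
  event 7 (t=35: INC y by 1): z unchanged
Final: z = -11

Answer: -11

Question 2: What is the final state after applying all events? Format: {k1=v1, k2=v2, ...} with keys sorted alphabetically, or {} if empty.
  after event 1 (t=5: SET y = -6): {y=-6}
  after event 2 (t=6: DEC x by 10): {x=-10, y=-6}
  after event 3 (t=15: SET y = 30): {x=-10, y=30}
  after event 4 (t=23: DEC z by 11): {x=-10, y=30, z=-11}
  after event 5 (t=32: DEL x): {y=30, z=-11}
  after event 6 (t=33: INC y by 15): {y=45, z=-11}
  after event 7 (t=35: INC y by 1): {y=46, z=-11}

Answer: {y=46, z=-11}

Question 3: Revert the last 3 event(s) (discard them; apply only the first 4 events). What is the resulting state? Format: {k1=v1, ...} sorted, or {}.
Keep first 4 events (discard last 3):
  after event 1 (t=5: SET y = -6): {y=-6}
  after event 2 (t=6: DEC x by 10): {x=-10, y=-6}
  after event 3 (t=15: SET y = 30): {x=-10, y=30}
  after event 4 (t=23: DEC z by 11): {x=-10, y=30, z=-11}

Answer: {x=-10, y=30, z=-11}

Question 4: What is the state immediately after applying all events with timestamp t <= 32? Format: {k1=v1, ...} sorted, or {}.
Answer: {y=30, z=-11}

Derivation:
Apply events with t <= 32 (5 events):
  after event 1 (t=5: SET y = -6): {y=-6}
  after event 2 (t=6: DEC x by 10): {x=-10, y=-6}
  after event 3 (t=15: SET y = 30): {x=-10, y=30}
  after event 4 (t=23: DEC z by 11): {x=-10, y=30, z=-11}
  after event 5 (t=32: DEL x): {y=30, z=-11}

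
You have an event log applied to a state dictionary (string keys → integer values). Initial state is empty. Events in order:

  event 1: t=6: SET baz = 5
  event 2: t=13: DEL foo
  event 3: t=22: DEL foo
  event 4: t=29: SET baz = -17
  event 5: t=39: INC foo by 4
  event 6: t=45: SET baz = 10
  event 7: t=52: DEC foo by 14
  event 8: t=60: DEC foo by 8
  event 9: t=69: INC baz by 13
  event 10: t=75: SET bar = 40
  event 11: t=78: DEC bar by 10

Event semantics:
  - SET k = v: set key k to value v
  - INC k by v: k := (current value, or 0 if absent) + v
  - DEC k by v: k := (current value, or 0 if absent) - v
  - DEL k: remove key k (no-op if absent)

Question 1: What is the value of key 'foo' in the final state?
Track key 'foo' through all 11 events:
  event 1 (t=6: SET baz = 5): foo unchanged
  event 2 (t=13: DEL foo): foo (absent) -> (absent)
  event 3 (t=22: DEL foo): foo (absent) -> (absent)
  event 4 (t=29: SET baz = -17): foo unchanged
  event 5 (t=39: INC foo by 4): foo (absent) -> 4
  event 6 (t=45: SET baz = 10): foo unchanged
  event 7 (t=52: DEC foo by 14): foo 4 -> -10
  event 8 (t=60: DEC foo by 8): foo -10 -> -18
  event 9 (t=69: INC baz by 13): foo unchanged
  event 10 (t=75: SET bar = 40): foo unchanged
  event 11 (t=78: DEC bar by 10): foo unchanged
Final: foo = -18

Answer: -18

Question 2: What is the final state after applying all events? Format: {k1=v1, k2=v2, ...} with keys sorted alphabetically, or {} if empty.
Answer: {bar=30, baz=23, foo=-18}

Derivation:
  after event 1 (t=6: SET baz = 5): {baz=5}
  after event 2 (t=13: DEL foo): {baz=5}
  after event 3 (t=22: DEL foo): {baz=5}
  after event 4 (t=29: SET baz = -17): {baz=-17}
  after event 5 (t=39: INC foo by 4): {baz=-17, foo=4}
  after event 6 (t=45: SET baz = 10): {baz=10, foo=4}
  after event 7 (t=52: DEC foo by 14): {baz=10, foo=-10}
  after event 8 (t=60: DEC foo by 8): {baz=10, foo=-18}
  after event 9 (t=69: INC baz by 13): {baz=23, foo=-18}
  after event 10 (t=75: SET bar = 40): {bar=40, baz=23, foo=-18}
  after event 11 (t=78: DEC bar by 10): {bar=30, baz=23, foo=-18}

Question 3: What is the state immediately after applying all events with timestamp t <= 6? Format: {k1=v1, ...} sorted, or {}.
Apply events with t <= 6 (1 events):
  after event 1 (t=6: SET baz = 5): {baz=5}

Answer: {baz=5}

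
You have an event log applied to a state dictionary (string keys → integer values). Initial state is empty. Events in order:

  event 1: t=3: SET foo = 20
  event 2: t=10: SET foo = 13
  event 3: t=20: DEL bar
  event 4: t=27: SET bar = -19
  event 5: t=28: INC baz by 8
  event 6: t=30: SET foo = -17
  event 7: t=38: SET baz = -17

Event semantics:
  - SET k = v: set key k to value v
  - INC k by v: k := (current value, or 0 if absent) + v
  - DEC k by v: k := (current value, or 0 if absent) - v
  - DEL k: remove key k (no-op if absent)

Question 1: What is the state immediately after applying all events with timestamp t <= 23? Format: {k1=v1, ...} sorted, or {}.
Apply events with t <= 23 (3 events):
  after event 1 (t=3: SET foo = 20): {foo=20}
  after event 2 (t=10: SET foo = 13): {foo=13}
  after event 3 (t=20: DEL bar): {foo=13}

Answer: {foo=13}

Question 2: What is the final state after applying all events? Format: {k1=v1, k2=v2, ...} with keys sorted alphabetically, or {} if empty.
Answer: {bar=-19, baz=-17, foo=-17}

Derivation:
  after event 1 (t=3: SET foo = 20): {foo=20}
  after event 2 (t=10: SET foo = 13): {foo=13}
  after event 3 (t=20: DEL bar): {foo=13}
  after event 4 (t=27: SET bar = -19): {bar=-19, foo=13}
  after event 5 (t=28: INC baz by 8): {bar=-19, baz=8, foo=13}
  after event 6 (t=30: SET foo = -17): {bar=-19, baz=8, foo=-17}
  after event 7 (t=38: SET baz = -17): {bar=-19, baz=-17, foo=-17}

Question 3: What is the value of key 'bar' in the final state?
Track key 'bar' through all 7 events:
  event 1 (t=3: SET foo = 20): bar unchanged
  event 2 (t=10: SET foo = 13): bar unchanged
  event 3 (t=20: DEL bar): bar (absent) -> (absent)
  event 4 (t=27: SET bar = -19): bar (absent) -> -19
  event 5 (t=28: INC baz by 8): bar unchanged
  event 6 (t=30: SET foo = -17): bar unchanged
  event 7 (t=38: SET baz = -17): bar unchanged
Final: bar = -19

Answer: -19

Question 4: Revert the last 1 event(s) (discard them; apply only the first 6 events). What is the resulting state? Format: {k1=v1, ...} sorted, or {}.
Keep first 6 events (discard last 1):
  after event 1 (t=3: SET foo = 20): {foo=20}
  after event 2 (t=10: SET foo = 13): {foo=13}
  after event 3 (t=20: DEL bar): {foo=13}
  after event 4 (t=27: SET bar = -19): {bar=-19, foo=13}
  after event 5 (t=28: INC baz by 8): {bar=-19, baz=8, foo=13}
  after event 6 (t=30: SET foo = -17): {bar=-19, baz=8, foo=-17}

Answer: {bar=-19, baz=8, foo=-17}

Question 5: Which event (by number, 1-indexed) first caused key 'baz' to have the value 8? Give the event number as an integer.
Answer: 5

Derivation:
Looking for first event where baz becomes 8:
  event 5: baz (absent) -> 8  <-- first match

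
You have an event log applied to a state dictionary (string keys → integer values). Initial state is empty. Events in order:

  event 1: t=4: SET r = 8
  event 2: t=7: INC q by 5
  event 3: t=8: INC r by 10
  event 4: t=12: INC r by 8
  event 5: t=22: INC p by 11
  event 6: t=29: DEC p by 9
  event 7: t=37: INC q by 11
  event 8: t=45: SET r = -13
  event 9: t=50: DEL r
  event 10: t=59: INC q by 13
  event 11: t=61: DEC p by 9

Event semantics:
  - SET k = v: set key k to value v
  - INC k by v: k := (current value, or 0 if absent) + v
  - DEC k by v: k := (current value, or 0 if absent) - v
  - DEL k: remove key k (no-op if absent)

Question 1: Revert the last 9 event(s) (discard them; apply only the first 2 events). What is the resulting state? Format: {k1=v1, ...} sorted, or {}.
Keep first 2 events (discard last 9):
  after event 1 (t=4: SET r = 8): {r=8}
  after event 2 (t=7: INC q by 5): {q=5, r=8}

Answer: {q=5, r=8}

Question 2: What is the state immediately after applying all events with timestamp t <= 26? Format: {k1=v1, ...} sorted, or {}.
Answer: {p=11, q=5, r=26}

Derivation:
Apply events with t <= 26 (5 events):
  after event 1 (t=4: SET r = 8): {r=8}
  after event 2 (t=7: INC q by 5): {q=5, r=8}
  after event 3 (t=8: INC r by 10): {q=5, r=18}
  after event 4 (t=12: INC r by 8): {q=5, r=26}
  after event 5 (t=22: INC p by 11): {p=11, q=5, r=26}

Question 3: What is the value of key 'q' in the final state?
Answer: 29

Derivation:
Track key 'q' through all 11 events:
  event 1 (t=4: SET r = 8): q unchanged
  event 2 (t=7: INC q by 5): q (absent) -> 5
  event 3 (t=8: INC r by 10): q unchanged
  event 4 (t=12: INC r by 8): q unchanged
  event 5 (t=22: INC p by 11): q unchanged
  event 6 (t=29: DEC p by 9): q unchanged
  event 7 (t=37: INC q by 11): q 5 -> 16
  event 8 (t=45: SET r = -13): q unchanged
  event 9 (t=50: DEL r): q unchanged
  event 10 (t=59: INC q by 13): q 16 -> 29
  event 11 (t=61: DEC p by 9): q unchanged
Final: q = 29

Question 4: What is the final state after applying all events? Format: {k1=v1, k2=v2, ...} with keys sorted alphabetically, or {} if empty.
Answer: {p=-7, q=29}

Derivation:
  after event 1 (t=4: SET r = 8): {r=8}
  after event 2 (t=7: INC q by 5): {q=5, r=8}
  after event 3 (t=8: INC r by 10): {q=5, r=18}
  after event 4 (t=12: INC r by 8): {q=5, r=26}
  after event 5 (t=22: INC p by 11): {p=11, q=5, r=26}
  after event 6 (t=29: DEC p by 9): {p=2, q=5, r=26}
  after event 7 (t=37: INC q by 11): {p=2, q=16, r=26}
  after event 8 (t=45: SET r = -13): {p=2, q=16, r=-13}
  after event 9 (t=50: DEL r): {p=2, q=16}
  after event 10 (t=59: INC q by 13): {p=2, q=29}
  after event 11 (t=61: DEC p by 9): {p=-7, q=29}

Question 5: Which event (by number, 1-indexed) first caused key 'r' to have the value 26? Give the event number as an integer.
Answer: 4

Derivation:
Looking for first event where r becomes 26:
  event 1: r = 8
  event 2: r = 8
  event 3: r = 18
  event 4: r 18 -> 26  <-- first match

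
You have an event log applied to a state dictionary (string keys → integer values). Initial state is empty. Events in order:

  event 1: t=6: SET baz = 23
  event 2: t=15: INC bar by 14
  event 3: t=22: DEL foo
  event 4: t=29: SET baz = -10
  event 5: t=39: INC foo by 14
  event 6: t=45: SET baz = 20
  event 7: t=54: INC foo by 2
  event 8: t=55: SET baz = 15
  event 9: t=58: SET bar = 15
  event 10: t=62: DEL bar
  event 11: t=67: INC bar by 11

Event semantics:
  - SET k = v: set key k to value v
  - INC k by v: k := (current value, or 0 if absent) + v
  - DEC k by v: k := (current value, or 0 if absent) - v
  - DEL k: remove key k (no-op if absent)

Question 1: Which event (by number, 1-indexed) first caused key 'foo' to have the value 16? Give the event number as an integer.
Answer: 7

Derivation:
Looking for first event where foo becomes 16:
  event 5: foo = 14
  event 6: foo = 14
  event 7: foo 14 -> 16  <-- first match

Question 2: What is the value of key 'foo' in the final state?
Track key 'foo' through all 11 events:
  event 1 (t=6: SET baz = 23): foo unchanged
  event 2 (t=15: INC bar by 14): foo unchanged
  event 3 (t=22: DEL foo): foo (absent) -> (absent)
  event 4 (t=29: SET baz = -10): foo unchanged
  event 5 (t=39: INC foo by 14): foo (absent) -> 14
  event 6 (t=45: SET baz = 20): foo unchanged
  event 7 (t=54: INC foo by 2): foo 14 -> 16
  event 8 (t=55: SET baz = 15): foo unchanged
  event 9 (t=58: SET bar = 15): foo unchanged
  event 10 (t=62: DEL bar): foo unchanged
  event 11 (t=67: INC bar by 11): foo unchanged
Final: foo = 16

Answer: 16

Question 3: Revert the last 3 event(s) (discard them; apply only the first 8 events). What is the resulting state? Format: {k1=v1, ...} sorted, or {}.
Keep first 8 events (discard last 3):
  after event 1 (t=6: SET baz = 23): {baz=23}
  after event 2 (t=15: INC bar by 14): {bar=14, baz=23}
  after event 3 (t=22: DEL foo): {bar=14, baz=23}
  after event 4 (t=29: SET baz = -10): {bar=14, baz=-10}
  after event 5 (t=39: INC foo by 14): {bar=14, baz=-10, foo=14}
  after event 6 (t=45: SET baz = 20): {bar=14, baz=20, foo=14}
  after event 7 (t=54: INC foo by 2): {bar=14, baz=20, foo=16}
  after event 8 (t=55: SET baz = 15): {bar=14, baz=15, foo=16}

Answer: {bar=14, baz=15, foo=16}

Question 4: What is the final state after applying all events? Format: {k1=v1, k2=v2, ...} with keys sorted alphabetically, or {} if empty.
  after event 1 (t=6: SET baz = 23): {baz=23}
  after event 2 (t=15: INC bar by 14): {bar=14, baz=23}
  after event 3 (t=22: DEL foo): {bar=14, baz=23}
  after event 4 (t=29: SET baz = -10): {bar=14, baz=-10}
  after event 5 (t=39: INC foo by 14): {bar=14, baz=-10, foo=14}
  after event 6 (t=45: SET baz = 20): {bar=14, baz=20, foo=14}
  after event 7 (t=54: INC foo by 2): {bar=14, baz=20, foo=16}
  after event 8 (t=55: SET baz = 15): {bar=14, baz=15, foo=16}
  after event 9 (t=58: SET bar = 15): {bar=15, baz=15, foo=16}
  after event 10 (t=62: DEL bar): {baz=15, foo=16}
  after event 11 (t=67: INC bar by 11): {bar=11, baz=15, foo=16}

Answer: {bar=11, baz=15, foo=16}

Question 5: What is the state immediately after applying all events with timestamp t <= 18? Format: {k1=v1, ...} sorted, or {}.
Answer: {bar=14, baz=23}

Derivation:
Apply events with t <= 18 (2 events):
  after event 1 (t=6: SET baz = 23): {baz=23}
  after event 2 (t=15: INC bar by 14): {bar=14, baz=23}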